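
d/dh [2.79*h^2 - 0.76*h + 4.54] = 5.58*h - 0.76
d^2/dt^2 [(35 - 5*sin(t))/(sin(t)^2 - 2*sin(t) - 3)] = 5*(sin(t)^4 - 27*sin(t)^3 + 85*sin(t)^2 - 161*sin(t) + 110)/((sin(t) - 3)^3*(sin(t) + 1)^2)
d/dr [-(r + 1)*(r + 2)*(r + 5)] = -3*r^2 - 16*r - 17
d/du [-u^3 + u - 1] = 1 - 3*u^2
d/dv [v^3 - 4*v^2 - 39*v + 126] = 3*v^2 - 8*v - 39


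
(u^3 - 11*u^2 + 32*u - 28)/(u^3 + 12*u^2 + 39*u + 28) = (u^3 - 11*u^2 + 32*u - 28)/(u^3 + 12*u^2 + 39*u + 28)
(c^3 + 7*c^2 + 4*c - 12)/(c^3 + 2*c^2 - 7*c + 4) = (c^2 + 8*c + 12)/(c^2 + 3*c - 4)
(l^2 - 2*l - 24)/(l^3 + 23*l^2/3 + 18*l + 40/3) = 3*(l - 6)/(3*l^2 + 11*l + 10)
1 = 1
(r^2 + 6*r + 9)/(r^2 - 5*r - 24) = (r + 3)/(r - 8)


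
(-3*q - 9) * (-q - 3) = 3*q^2 + 18*q + 27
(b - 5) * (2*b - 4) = 2*b^2 - 14*b + 20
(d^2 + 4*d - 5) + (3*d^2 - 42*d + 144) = 4*d^2 - 38*d + 139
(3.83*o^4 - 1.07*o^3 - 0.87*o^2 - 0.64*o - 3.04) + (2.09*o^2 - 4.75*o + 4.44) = 3.83*o^4 - 1.07*o^3 + 1.22*o^2 - 5.39*o + 1.4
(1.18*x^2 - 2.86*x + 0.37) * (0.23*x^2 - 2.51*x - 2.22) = 0.2714*x^4 - 3.6196*x^3 + 4.6441*x^2 + 5.4205*x - 0.8214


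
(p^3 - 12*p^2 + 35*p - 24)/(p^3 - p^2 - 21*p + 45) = (p^2 - 9*p + 8)/(p^2 + 2*p - 15)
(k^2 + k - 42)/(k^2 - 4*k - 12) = (k + 7)/(k + 2)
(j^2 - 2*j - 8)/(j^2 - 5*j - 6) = (-j^2 + 2*j + 8)/(-j^2 + 5*j + 6)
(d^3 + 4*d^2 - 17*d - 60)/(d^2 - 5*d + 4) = (d^2 + 8*d + 15)/(d - 1)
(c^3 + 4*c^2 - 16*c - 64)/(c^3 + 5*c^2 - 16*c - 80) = (c + 4)/(c + 5)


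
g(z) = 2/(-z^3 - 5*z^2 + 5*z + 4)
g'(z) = 2*(3*z^2 + 10*z - 5)/(-z^3 - 5*z^2 + 5*z + 4)^2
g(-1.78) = -0.13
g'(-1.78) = -0.12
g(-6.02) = 0.18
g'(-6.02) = 0.74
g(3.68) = -0.02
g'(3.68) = 0.02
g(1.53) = -0.55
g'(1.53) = 2.62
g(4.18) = -0.01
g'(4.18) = 0.01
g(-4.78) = -0.08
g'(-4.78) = 0.05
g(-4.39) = -0.07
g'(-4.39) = 0.02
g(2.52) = -0.06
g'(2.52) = 0.08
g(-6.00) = 0.20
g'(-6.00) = 0.86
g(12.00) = 0.00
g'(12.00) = 0.00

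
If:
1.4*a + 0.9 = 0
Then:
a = -0.64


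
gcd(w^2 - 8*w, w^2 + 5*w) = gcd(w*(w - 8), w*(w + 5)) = w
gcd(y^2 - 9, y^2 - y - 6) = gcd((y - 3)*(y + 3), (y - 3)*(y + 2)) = y - 3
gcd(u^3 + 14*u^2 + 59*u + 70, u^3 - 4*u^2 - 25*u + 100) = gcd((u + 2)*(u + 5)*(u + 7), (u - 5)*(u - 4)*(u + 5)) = u + 5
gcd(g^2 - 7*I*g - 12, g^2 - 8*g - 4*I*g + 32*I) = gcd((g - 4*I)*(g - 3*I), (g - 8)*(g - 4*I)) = g - 4*I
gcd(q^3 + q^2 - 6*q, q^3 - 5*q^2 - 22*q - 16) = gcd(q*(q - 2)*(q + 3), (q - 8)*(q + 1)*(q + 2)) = 1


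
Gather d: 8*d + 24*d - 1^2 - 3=32*d - 4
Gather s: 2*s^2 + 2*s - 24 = 2*s^2 + 2*s - 24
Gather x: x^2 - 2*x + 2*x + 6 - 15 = x^2 - 9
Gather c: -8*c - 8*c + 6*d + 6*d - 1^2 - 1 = -16*c + 12*d - 2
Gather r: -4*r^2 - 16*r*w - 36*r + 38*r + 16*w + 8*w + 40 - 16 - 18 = -4*r^2 + r*(2 - 16*w) + 24*w + 6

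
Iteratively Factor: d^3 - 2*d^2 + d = (d - 1)*(d^2 - d) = d*(d - 1)*(d - 1)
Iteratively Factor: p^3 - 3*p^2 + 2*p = (p)*(p^2 - 3*p + 2) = p*(p - 2)*(p - 1)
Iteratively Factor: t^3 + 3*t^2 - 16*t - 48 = (t + 3)*(t^2 - 16) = (t - 4)*(t + 3)*(t + 4)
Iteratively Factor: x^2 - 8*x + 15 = (x - 3)*(x - 5)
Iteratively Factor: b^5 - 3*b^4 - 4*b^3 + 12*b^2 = (b - 2)*(b^4 - b^3 - 6*b^2) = (b - 2)*(b + 2)*(b^3 - 3*b^2) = b*(b - 2)*(b + 2)*(b^2 - 3*b) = b^2*(b - 2)*(b + 2)*(b - 3)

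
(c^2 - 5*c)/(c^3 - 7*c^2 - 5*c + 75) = c/(c^2 - 2*c - 15)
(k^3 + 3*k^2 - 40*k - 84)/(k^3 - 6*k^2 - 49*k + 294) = (k + 2)/(k - 7)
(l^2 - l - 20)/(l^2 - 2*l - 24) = (l - 5)/(l - 6)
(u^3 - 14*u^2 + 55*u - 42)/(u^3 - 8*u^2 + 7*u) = (u - 6)/u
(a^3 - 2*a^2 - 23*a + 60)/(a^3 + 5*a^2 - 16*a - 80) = (a - 3)/(a + 4)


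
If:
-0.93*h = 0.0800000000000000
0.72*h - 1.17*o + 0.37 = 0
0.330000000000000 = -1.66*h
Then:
No Solution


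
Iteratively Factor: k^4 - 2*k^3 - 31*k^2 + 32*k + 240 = (k - 5)*(k^3 + 3*k^2 - 16*k - 48) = (k - 5)*(k + 3)*(k^2 - 16) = (k - 5)*(k + 3)*(k + 4)*(k - 4)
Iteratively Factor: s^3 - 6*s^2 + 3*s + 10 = (s - 2)*(s^2 - 4*s - 5) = (s - 5)*(s - 2)*(s + 1)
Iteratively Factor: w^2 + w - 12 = (w - 3)*(w + 4)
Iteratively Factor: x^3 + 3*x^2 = (x + 3)*(x^2) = x*(x + 3)*(x)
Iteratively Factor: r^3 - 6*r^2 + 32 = (r + 2)*(r^2 - 8*r + 16) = (r - 4)*(r + 2)*(r - 4)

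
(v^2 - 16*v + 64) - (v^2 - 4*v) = 64 - 12*v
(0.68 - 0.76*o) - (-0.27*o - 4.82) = 5.5 - 0.49*o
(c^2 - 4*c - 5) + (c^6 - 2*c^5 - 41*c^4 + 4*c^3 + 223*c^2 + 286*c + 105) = c^6 - 2*c^5 - 41*c^4 + 4*c^3 + 224*c^2 + 282*c + 100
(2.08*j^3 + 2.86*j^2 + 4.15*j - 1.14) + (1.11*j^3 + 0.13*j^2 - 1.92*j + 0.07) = 3.19*j^3 + 2.99*j^2 + 2.23*j - 1.07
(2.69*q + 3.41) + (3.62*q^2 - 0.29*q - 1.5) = 3.62*q^2 + 2.4*q + 1.91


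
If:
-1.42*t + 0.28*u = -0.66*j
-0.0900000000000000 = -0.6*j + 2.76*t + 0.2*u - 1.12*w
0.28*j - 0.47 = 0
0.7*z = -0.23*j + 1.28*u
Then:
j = 1.68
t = 0.107834507042254*z + 0.839655118209256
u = 0.546875*z + 0.301618303571429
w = 0.363391285211268*z + 1.30413297306158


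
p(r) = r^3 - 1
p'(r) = 3*r^2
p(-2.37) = -14.31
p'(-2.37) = 16.85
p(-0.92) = -1.78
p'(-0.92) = 2.54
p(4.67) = 100.85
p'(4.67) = 65.43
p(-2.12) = -10.53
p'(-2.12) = 13.48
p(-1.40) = -3.74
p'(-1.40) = 5.88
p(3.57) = 44.50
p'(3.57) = 38.23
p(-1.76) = -6.45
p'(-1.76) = 9.29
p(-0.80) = -1.51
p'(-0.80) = 1.92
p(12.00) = 1727.00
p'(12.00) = 432.00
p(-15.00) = -3376.00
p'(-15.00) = 675.00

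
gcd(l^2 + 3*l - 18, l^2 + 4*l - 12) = l + 6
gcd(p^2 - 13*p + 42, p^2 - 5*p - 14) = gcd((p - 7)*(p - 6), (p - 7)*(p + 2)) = p - 7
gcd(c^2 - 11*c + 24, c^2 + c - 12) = c - 3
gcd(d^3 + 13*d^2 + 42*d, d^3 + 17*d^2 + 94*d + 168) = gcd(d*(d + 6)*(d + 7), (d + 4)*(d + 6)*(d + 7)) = d^2 + 13*d + 42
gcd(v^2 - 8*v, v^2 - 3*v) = v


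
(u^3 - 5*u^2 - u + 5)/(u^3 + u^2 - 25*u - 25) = (u - 1)/(u + 5)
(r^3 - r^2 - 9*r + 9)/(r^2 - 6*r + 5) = (r^2 - 9)/(r - 5)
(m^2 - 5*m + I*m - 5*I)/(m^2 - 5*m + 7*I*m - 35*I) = (m + I)/(m + 7*I)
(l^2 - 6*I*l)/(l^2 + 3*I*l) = (l - 6*I)/(l + 3*I)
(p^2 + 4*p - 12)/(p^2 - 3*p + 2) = (p + 6)/(p - 1)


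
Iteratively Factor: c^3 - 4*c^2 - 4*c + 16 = (c - 2)*(c^2 - 2*c - 8) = (c - 4)*(c - 2)*(c + 2)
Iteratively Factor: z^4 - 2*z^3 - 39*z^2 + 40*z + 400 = (z + 4)*(z^3 - 6*z^2 - 15*z + 100) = (z - 5)*(z + 4)*(z^2 - z - 20) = (z - 5)^2*(z + 4)*(z + 4)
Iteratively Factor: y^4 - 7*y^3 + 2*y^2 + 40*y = (y - 4)*(y^3 - 3*y^2 - 10*y) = (y - 4)*(y + 2)*(y^2 - 5*y) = y*(y - 4)*(y + 2)*(y - 5)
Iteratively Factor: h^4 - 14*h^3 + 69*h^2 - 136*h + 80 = (h - 5)*(h^3 - 9*h^2 + 24*h - 16) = (h - 5)*(h - 4)*(h^2 - 5*h + 4) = (h - 5)*(h - 4)^2*(h - 1)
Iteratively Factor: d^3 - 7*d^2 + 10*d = (d - 5)*(d^2 - 2*d) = d*(d - 5)*(d - 2)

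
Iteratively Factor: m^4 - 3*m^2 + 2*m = (m + 2)*(m^3 - 2*m^2 + m) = (m - 1)*(m + 2)*(m^2 - m) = (m - 1)^2*(m + 2)*(m)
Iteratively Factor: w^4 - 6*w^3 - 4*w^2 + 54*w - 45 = (w - 1)*(w^3 - 5*w^2 - 9*w + 45) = (w - 1)*(w + 3)*(w^2 - 8*w + 15) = (w - 5)*(w - 1)*(w + 3)*(w - 3)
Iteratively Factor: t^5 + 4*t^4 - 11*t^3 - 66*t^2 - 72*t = (t + 3)*(t^4 + t^3 - 14*t^2 - 24*t) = (t + 3)^2*(t^3 - 2*t^2 - 8*t) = (t + 2)*(t + 3)^2*(t^2 - 4*t) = t*(t + 2)*(t + 3)^2*(t - 4)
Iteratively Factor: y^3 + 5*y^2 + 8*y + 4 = (y + 1)*(y^2 + 4*y + 4) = (y + 1)*(y + 2)*(y + 2)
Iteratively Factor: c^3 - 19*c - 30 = (c + 2)*(c^2 - 2*c - 15) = (c - 5)*(c + 2)*(c + 3)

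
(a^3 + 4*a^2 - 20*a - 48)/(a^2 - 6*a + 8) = (a^2 + 8*a + 12)/(a - 2)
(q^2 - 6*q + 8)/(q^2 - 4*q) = (q - 2)/q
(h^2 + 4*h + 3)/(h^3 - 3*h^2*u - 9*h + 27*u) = (-h - 1)/(-h^2 + 3*h*u + 3*h - 9*u)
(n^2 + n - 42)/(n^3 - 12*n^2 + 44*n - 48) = (n + 7)/(n^2 - 6*n + 8)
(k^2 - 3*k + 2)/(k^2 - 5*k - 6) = (-k^2 + 3*k - 2)/(-k^2 + 5*k + 6)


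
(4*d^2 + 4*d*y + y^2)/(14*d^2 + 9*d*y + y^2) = (2*d + y)/(7*d + y)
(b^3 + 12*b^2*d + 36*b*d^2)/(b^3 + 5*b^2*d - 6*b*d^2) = (b + 6*d)/(b - d)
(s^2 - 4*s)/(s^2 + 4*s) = (s - 4)/(s + 4)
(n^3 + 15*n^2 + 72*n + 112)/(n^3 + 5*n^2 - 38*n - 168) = (n + 4)/(n - 6)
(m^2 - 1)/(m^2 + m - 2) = (m + 1)/(m + 2)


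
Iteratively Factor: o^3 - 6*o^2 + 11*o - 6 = (o - 1)*(o^2 - 5*o + 6) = (o - 3)*(o - 1)*(o - 2)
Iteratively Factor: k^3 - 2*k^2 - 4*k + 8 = (k - 2)*(k^2 - 4) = (k - 2)^2*(k + 2)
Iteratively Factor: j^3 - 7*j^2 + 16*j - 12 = (j - 2)*(j^2 - 5*j + 6) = (j - 3)*(j - 2)*(j - 2)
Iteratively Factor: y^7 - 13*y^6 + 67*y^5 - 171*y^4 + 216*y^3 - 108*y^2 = (y)*(y^6 - 13*y^5 + 67*y^4 - 171*y^3 + 216*y^2 - 108*y) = y*(y - 2)*(y^5 - 11*y^4 + 45*y^3 - 81*y^2 + 54*y) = y^2*(y - 2)*(y^4 - 11*y^3 + 45*y^2 - 81*y + 54) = y^2*(y - 3)*(y - 2)*(y^3 - 8*y^2 + 21*y - 18) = y^2*(y - 3)^2*(y - 2)*(y^2 - 5*y + 6) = y^2*(y - 3)^2*(y - 2)^2*(y - 3)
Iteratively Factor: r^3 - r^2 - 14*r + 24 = (r + 4)*(r^2 - 5*r + 6) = (r - 2)*(r + 4)*(r - 3)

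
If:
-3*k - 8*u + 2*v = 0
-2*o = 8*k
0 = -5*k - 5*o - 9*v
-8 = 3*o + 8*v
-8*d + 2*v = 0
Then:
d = -5/2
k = -6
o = 24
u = -1/4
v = -10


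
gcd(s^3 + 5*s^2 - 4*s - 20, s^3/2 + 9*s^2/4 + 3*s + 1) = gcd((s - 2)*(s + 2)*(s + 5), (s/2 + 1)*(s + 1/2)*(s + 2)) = s + 2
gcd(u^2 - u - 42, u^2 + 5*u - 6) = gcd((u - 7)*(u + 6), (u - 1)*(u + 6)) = u + 6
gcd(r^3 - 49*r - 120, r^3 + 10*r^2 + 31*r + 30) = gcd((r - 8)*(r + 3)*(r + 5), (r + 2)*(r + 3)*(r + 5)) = r^2 + 8*r + 15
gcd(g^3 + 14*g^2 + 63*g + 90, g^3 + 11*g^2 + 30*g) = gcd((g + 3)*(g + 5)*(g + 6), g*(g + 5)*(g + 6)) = g^2 + 11*g + 30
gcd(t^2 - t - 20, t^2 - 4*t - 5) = t - 5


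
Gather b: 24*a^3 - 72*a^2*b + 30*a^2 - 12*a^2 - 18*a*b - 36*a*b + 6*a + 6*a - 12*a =24*a^3 + 18*a^2 + b*(-72*a^2 - 54*a)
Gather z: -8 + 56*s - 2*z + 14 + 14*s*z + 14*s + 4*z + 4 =70*s + z*(14*s + 2) + 10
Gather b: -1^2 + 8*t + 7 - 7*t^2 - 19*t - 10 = -7*t^2 - 11*t - 4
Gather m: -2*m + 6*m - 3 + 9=4*m + 6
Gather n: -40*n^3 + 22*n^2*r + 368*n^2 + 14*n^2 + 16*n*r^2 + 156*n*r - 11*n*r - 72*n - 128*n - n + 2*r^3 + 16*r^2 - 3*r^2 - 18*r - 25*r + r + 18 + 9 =-40*n^3 + n^2*(22*r + 382) + n*(16*r^2 + 145*r - 201) + 2*r^3 + 13*r^2 - 42*r + 27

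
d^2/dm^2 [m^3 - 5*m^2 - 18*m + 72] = 6*m - 10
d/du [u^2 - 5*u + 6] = 2*u - 5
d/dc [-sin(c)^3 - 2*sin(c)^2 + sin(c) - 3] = (-3*sin(c)^2 - 4*sin(c) + 1)*cos(c)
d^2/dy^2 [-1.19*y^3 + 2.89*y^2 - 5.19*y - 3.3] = 5.78 - 7.14*y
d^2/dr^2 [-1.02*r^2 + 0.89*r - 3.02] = -2.04000000000000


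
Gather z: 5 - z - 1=4 - z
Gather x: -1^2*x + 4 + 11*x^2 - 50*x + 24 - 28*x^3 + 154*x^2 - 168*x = -28*x^3 + 165*x^2 - 219*x + 28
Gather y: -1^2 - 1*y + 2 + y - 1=0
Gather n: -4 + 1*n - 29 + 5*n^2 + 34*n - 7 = 5*n^2 + 35*n - 40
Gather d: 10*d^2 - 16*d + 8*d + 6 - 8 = 10*d^2 - 8*d - 2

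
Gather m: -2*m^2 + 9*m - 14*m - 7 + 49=-2*m^2 - 5*m + 42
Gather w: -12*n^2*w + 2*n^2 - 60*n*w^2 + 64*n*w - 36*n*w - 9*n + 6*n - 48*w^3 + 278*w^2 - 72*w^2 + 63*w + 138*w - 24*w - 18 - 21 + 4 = 2*n^2 - 3*n - 48*w^3 + w^2*(206 - 60*n) + w*(-12*n^2 + 28*n + 177) - 35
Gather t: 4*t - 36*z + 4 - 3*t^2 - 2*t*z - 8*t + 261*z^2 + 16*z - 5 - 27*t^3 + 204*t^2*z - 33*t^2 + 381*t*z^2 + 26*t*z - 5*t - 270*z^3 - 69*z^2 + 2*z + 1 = -27*t^3 + t^2*(204*z - 36) + t*(381*z^2 + 24*z - 9) - 270*z^3 + 192*z^2 - 18*z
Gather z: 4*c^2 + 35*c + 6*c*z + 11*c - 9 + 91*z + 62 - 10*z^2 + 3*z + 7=4*c^2 + 46*c - 10*z^2 + z*(6*c + 94) + 60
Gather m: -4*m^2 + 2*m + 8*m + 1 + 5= -4*m^2 + 10*m + 6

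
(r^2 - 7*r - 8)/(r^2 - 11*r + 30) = (r^2 - 7*r - 8)/(r^2 - 11*r + 30)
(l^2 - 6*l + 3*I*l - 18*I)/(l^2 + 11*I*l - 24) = (l - 6)/(l + 8*I)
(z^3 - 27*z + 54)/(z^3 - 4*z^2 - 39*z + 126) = (z - 3)/(z - 7)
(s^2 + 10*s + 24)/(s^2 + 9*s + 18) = (s + 4)/(s + 3)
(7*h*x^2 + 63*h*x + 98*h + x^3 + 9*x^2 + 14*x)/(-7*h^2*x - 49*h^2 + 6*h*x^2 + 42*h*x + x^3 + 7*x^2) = (x + 2)/(-h + x)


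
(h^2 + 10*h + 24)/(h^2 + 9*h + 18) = (h + 4)/(h + 3)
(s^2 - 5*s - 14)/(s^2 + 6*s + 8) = (s - 7)/(s + 4)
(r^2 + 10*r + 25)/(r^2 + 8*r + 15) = (r + 5)/(r + 3)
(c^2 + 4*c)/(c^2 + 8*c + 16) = c/(c + 4)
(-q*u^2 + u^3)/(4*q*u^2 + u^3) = (-q + u)/(4*q + u)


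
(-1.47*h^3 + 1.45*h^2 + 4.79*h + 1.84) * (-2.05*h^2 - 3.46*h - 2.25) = 3.0135*h^5 + 2.1137*h^4 - 11.529*h^3 - 23.6079*h^2 - 17.1439*h - 4.14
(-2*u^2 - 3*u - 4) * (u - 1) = -2*u^3 - u^2 - u + 4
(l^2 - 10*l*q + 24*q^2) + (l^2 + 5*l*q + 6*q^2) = 2*l^2 - 5*l*q + 30*q^2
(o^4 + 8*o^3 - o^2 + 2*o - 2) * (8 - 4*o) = -4*o^5 - 24*o^4 + 68*o^3 - 16*o^2 + 24*o - 16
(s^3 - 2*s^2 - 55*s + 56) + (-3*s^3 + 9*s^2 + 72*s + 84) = -2*s^3 + 7*s^2 + 17*s + 140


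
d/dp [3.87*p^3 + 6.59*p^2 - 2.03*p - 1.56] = 11.61*p^2 + 13.18*p - 2.03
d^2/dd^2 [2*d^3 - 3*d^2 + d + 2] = 12*d - 6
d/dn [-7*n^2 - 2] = -14*n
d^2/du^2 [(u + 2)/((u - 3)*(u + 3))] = 2*(u^3 + 6*u^2 + 27*u + 18)/(u^6 - 27*u^4 + 243*u^2 - 729)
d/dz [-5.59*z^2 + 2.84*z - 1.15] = 2.84 - 11.18*z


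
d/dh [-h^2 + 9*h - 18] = 9 - 2*h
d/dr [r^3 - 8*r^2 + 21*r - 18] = 3*r^2 - 16*r + 21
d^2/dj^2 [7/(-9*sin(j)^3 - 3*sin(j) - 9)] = 7*(81*sin(j)^6 - 102*sin(j)^4 - 81*sin(j)^3 - 17*sin(j)^2 + 51*sin(j) - 2)/(3*(3*sin(j)^3 + sin(j) + 3)^3)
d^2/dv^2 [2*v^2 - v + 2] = 4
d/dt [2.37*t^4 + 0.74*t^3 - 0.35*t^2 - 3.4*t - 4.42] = 9.48*t^3 + 2.22*t^2 - 0.7*t - 3.4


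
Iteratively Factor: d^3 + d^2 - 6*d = (d)*(d^2 + d - 6) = d*(d + 3)*(d - 2)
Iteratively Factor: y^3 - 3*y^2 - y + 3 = (y + 1)*(y^2 - 4*y + 3) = (y - 3)*(y + 1)*(y - 1)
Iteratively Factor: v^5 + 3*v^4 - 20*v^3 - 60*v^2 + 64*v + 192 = (v - 2)*(v^4 + 5*v^3 - 10*v^2 - 80*v - 96) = (v - 2)*(v + 3)*(v^3 + 2*v^2 - 16*v - 32) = (v - 4)*(v - 2)*(v + 3)*(v^2 + 6*v + 8) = (v - 4)*(v - 2)*(v + 2)*(v + 3)*(v + 4)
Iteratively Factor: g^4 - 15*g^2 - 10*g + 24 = (g + 3)*(g^3 - 3*g^2 - 6*g + 8) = (g - 1)*(g + 3)*(g^2 - 2*g - 8) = (g - 1)*(g + 2)*(g + 3)*(g - 4)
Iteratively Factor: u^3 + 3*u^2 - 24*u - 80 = (u + 4)*(u^2 - u - 20) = (u + 4)^2*(u - 5)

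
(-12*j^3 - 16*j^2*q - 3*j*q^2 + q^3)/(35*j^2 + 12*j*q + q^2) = (-12*j^3 - 16*j^2*q - 3*j*q^2 + q^3)/(35*j^2 + 12*j*q + q^2)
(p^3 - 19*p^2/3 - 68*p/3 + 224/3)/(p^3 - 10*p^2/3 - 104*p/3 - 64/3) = (3*p - 7)/(3*p + 2)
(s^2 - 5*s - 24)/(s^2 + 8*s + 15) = (s - 8)/(s + 5)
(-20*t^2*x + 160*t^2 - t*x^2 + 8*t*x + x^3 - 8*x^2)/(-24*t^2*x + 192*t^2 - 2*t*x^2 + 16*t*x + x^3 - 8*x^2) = (-5*t + x)/(-6*t + x)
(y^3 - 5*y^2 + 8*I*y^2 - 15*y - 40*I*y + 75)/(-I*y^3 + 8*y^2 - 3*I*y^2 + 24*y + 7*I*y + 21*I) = (I*y^3 + y^2*(-8 - 5*I) + y*(40 - 15*I) + 75*I)/(y^3 + y^2*(3 + 8*I) + y*(-7 + 24*I) - 21)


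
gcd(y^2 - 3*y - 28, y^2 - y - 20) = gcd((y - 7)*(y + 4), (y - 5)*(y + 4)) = y + 4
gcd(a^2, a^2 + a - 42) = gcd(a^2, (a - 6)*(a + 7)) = 1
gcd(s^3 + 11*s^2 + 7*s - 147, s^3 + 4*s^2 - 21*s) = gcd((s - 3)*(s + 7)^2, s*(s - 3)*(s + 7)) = s^2 + 4*s - 21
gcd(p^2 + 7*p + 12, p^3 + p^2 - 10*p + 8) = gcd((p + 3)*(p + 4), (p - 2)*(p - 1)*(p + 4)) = p + 4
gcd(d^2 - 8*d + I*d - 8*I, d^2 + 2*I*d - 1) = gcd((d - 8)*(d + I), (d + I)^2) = d + I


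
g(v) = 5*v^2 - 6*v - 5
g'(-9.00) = -96.00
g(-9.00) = 454.00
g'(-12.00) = -126.00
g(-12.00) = 787.00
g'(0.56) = -0.40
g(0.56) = -6.79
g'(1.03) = 4.30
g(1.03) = -5.88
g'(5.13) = 45.30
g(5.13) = 95.80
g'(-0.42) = -10.20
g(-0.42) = -1.60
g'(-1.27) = -18.70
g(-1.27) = 10.68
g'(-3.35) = -39.50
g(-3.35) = 71.21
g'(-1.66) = -22.60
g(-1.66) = 18.74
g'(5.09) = 44.90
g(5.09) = 94.00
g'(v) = 10*v - 6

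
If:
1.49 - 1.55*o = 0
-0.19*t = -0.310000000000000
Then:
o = 0.96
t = 1.63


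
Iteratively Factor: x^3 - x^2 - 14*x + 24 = (x - 2)*(x^2 + x - 12) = (x - 3)*(x - 2)*(x + 4)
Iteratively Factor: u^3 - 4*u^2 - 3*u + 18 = (u - 3)*(u^2 - u - 6) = (u - 3)*(u + 2)*(u - 3)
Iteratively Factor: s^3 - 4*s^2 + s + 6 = (s + 1)*(s^2 - 5*s + 6) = (s - 3)*(s + 1)*(s - 2)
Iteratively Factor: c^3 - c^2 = (c)*(c^2 - c) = c^2*(c - 1)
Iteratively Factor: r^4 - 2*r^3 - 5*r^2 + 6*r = (r - 1)*(r^3 - r^2 - 6*r) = r*(r - 1)*(r^2 - r - 6) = r*(r - 3)*(r - 1)*(r + 2)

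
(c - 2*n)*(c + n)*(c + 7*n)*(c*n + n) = c^4*n + 6*c^3*n^2 + c^3*n - 9*c^2*n^3 + 6*c^2*n^2 - 14*c*n^4 - 9*c*n^3 - 14*n^4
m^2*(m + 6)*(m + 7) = m^4 + 13*m^3 + 42*m^2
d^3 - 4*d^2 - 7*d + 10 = (d - 5)*(d - 1)*(d + 2)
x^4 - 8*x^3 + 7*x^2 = x^2*(x - 7)*(x - 1)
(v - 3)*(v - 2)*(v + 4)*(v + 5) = v^4 + 4*v^3 - 19*v^2 - 46*v + 120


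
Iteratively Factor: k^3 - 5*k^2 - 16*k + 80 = (k - 5)*(k^2 - 16) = (k - 5)*(k + 4)*(k - 4)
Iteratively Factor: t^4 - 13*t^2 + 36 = (t - 2)*(t^3 + 2*t^2 - 9*t - 18) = (t - 2)*(t + 3)*(t^2 - t - 6) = (t - 3)*(t - 2)*(t + 3)*(t + 2)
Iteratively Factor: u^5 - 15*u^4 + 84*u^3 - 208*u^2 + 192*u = (u - 4)*(u^4 - 11*u^3 + 40*u^2 - 48*u) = (u - 4)*(u - 3)*(u^3 - 8*u^2 + 16*u) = (u - 4)^2*(u - 3)*(u^2 - 4*u) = (u - 4)^3*(u - 3)*(u)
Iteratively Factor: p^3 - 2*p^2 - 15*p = (p + 3)*(p^2 - 5*p) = p*(p + 3)*(p - 5)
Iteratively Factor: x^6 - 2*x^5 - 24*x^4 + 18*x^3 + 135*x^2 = (x)*(x^5 - 2*x^4 - 24*x^3 + 18*x^2 + 135*x) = x^2*(x^4 - 2*x^3 - 24*x^2 + 18*x + 135) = x^2*(x - 5)*(x^3 + 3*x^2 - 9*x - 27) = x^2*(x - 5)*(x - 3)*(x^2 + 6*x + 9) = x^2*(x - 5)*(x - 3)*(x + 3)*(x + 3)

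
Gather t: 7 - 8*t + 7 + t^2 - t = t^2 - 9*t + 14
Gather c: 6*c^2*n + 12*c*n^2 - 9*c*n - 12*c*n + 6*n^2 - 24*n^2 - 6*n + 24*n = 6*c^2*n + c*(12*n^2 - 21*n) - 18*n^2 + 18*n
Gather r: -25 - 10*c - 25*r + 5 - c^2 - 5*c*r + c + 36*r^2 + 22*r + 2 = -c^2 - 9*c + 36*r^2 + r*(-5*c - 3) - 18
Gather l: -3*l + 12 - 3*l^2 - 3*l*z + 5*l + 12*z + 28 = -3*l^2 + l*(2 - 3*z) + 12*z + 40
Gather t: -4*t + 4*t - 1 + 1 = 0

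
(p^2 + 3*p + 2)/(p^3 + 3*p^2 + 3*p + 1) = (p + 2)/(p^2 + 2*p + 1)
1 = 1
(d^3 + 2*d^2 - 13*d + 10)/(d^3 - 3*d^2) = (d^3 + 2*d^2 - 13*d + 10)/(d^2*(d - 3))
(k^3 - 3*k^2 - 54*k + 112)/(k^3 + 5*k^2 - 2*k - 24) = (k^2 - k - 56)/(k^2 + 7*k + 12)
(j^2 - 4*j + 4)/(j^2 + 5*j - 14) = (j - 2)/(j + 7)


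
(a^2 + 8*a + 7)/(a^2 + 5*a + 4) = (a + 7)/(a + 4)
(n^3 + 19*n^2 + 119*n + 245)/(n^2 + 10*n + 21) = (n^2 + 12*n + 35)/(n + 3)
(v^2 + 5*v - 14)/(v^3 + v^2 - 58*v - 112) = (v - 2)/(v^2 - 6*v - 16)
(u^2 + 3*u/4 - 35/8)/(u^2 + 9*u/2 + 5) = (u - 7/4)/(u + 2)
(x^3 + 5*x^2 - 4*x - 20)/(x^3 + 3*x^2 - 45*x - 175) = (x^2 - 4)/(x^2 - 2*x - 35)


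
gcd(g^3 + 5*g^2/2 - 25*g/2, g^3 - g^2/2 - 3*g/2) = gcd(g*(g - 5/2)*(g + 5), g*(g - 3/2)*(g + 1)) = g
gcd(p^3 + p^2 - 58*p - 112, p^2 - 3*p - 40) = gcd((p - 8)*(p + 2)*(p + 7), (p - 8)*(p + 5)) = p - 8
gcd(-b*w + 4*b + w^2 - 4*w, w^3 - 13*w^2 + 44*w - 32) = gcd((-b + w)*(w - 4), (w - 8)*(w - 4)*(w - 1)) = w - 4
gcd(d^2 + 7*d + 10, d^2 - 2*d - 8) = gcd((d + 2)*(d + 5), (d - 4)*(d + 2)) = d + 2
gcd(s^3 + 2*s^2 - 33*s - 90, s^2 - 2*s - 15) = s + 3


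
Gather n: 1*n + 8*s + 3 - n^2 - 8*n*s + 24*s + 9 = -n^2 + n*(1 - 8*s) + 32*s + 12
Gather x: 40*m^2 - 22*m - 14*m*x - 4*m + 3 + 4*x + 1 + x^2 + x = 40*m^2 - 26*m + x^2 + x*(5 - 14*m) + 4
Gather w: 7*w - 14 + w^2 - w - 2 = w^2 + 6*w - 16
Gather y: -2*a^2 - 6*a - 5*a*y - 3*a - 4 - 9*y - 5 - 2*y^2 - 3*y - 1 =-2*a^2 - 9*a - 2*y^2 + y*(-5*a - 12) - 10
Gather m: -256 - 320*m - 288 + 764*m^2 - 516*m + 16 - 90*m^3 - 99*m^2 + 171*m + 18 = -90*m^3 + 665*m^2 - 665*m - 510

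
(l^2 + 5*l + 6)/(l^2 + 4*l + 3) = (l + 2)/(l + 1)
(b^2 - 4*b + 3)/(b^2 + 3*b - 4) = (b - 3)/(b + 4)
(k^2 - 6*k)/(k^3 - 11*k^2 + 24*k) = (k - 6)/(k^2 - 11*k + 24)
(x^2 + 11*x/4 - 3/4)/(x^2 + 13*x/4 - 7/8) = 2*(x + 3)/(2*x + 7)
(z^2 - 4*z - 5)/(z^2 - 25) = (z + 1)/(z + 5)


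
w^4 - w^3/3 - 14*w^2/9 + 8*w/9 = w*(w - 1)*(w - 2/3)*(w + 4/3)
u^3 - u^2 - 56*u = u*(u - 8)*(u + 7)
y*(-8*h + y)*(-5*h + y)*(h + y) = 40*h^3*y + 27*h^2*y^2 - 12*h*y^3 + y^4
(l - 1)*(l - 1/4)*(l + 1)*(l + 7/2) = l^4 + 13*l^3/4 - 15*l^2/8 - 13*l/4 + 7/8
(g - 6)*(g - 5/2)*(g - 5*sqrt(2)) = g^3 - 17*g^2/2 - 5*sqrt(2)*g^2 + 15*g + 85*sqrt(2)*g/2 - 75*sqrt(2)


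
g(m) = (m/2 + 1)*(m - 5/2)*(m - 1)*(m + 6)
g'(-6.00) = -119.00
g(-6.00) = 0.00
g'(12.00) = 4255.00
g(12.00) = 13167.00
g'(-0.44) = -3.92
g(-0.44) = 18.36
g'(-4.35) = 10.83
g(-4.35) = -71.05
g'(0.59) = -16.20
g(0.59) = 6.68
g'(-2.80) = 35.82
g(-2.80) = -25.78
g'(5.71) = 504.33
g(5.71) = 682.51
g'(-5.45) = -60.69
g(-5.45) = -48.65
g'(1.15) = -14.56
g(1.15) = -2.28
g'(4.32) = 217.89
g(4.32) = 197.05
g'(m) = (m/2 + 1)*(m - 5/2)*(m - 1) + (m/2 + 1)*(m - 5/2)*(m + 6) + (m/2 + 1)*(m - 1)*(m + 6) + (m - 5/2)*(m - 1)*(m + 6)/2 = 2*m^3 + 27*m^2/4 - 27*m/2 - 11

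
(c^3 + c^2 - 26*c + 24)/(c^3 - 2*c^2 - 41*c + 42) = (c - 4)/(c - 7)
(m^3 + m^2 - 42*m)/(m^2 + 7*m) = m - 6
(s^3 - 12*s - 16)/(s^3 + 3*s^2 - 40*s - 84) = (s^2 - 2*s - 8)/(s^2 + s - 42)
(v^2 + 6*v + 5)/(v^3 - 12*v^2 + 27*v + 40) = (v + 5)/(v^2 - 13*v + 40)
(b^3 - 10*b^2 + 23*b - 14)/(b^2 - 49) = (b^2 - 3*b + 2)/(b + 7)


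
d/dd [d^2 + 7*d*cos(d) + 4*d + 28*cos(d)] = -7*d*sin(d) + 2*d - 28*sin(d) + 7*cos(d) + 4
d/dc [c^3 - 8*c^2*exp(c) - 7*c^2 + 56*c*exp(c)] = -8*c^2*exp(c) + 3*c^2 + 40*c*exp(c) - 14*c + 56*exp(c)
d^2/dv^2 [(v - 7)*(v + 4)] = 2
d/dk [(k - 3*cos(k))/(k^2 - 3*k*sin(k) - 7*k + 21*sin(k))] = (3*sqrt(2)*k^2*sin(k + pi/4) - k^2 - 21*k*sin(k) - 15*k*cos(k) - 9*k - 9*sin(2*k)/2 - 21*sqrt(2)*cos(k + pi/4) + 63)/((k - 7)^2*(k - 3*sin(k))^2)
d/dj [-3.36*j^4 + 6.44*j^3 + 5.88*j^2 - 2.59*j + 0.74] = -13.44*j^3 + 19.32*j^2 + 11.76*j - 2.59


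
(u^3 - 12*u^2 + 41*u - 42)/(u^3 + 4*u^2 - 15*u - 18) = (u^2 - 9*u + 14)/(u^2 + 7*u + 6)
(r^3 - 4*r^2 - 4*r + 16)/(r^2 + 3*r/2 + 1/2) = 2*(r^3 - 4*r^2 - 4*r + 16)/(2*r^2 + 3*r + 1)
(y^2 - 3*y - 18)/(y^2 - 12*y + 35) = (y^2 - 3*y - 18)/(y^2 - 12*y + 35)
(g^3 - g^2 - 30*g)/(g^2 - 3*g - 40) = g*(g - 6)/(g - 8)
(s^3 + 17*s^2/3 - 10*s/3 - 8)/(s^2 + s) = s + 14/3 - 8/s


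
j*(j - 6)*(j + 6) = j^3 - 36*j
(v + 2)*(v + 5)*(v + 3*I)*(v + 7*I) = v^4 + 7*v^3 + 10*I*v^3 - 11*v^2 + 70*I*v^2 - 147*v + 100*I*v - 210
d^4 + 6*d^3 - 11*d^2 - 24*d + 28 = (d - 2)*(d - 1)*(d + 2)*(d + 7)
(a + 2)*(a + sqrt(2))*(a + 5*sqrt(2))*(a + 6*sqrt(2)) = a^4 + 2*a^3 + 12*sqrt(2)*a^3 + 24*sqrt(2)*a^2 + 82*a^2 + 60*sqrt(2)*a + 164*a + 120*sqrt(2)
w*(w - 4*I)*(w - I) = w^3 - 5*I*w^2 - 4*w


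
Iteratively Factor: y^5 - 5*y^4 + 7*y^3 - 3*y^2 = (y - 3)*(y^4 - 2*y^3 + y^2) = y*(y - 3)*(y^3 - 2*y^2 + y) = y^2*(y - 3)*(y^2 - 2*y + 1) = y^2*(y - 3)*(y - 1)*(y - 1)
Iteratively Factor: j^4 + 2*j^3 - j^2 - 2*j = (j + 1)*(j^3 + j^2 - 2*j) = (j - 1)*(j + 1)*(j^2 + 2*j) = j*(j - 1)*(j + 1)*(j + 2)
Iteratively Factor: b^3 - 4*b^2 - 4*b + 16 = (b - 2)*(b^2 - 2*b - 8) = (b - 4)*(b - 2)*(b + 2)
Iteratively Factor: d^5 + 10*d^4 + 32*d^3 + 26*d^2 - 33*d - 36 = (d - 1)*(d^4 + 11*d^3 + 43*d^2 + 69*d + 36) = (d - 1)*(d + 1)*(d^3 + 10*d^2 + 33*d + 36) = (d - 1)*(d + 1)*(d + 3)*(d^2 + 7*d + 12) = (d - 1)*(d + 1)*(d + 3)*(d + 4)*(d + 3)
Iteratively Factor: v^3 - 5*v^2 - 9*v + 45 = (v - 5)*(v^2 - 9) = (v - 5)*(v + 3)*(v - 3)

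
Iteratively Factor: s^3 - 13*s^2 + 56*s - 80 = (s - 4)*(s^2 - 9*s + 20) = (s - 4)^2*(s - 5)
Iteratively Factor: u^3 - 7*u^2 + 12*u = (u - 3)*(u^2 - 4*u) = (u - 4)*(u - 3)*(u)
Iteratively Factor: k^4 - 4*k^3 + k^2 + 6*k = (k)*(k^3 - 4*k^2 + k + 6) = k*(k - 2)*(k^2 - 2*k - 3) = k*(k - 2)*(k + 1)*(k - 3)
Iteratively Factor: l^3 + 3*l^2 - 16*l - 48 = (l + 3)*(l^2 - 16) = (l + 3)*(l + 4)*(l - 4)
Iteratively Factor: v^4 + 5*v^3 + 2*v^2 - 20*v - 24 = (v + 2)*(v^3 + 3*v^2 - 4*v - 12) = (v + 2)*(v + 3)*(v^2 - 4) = (v + 2)^2*(v + 3)*(v - 2)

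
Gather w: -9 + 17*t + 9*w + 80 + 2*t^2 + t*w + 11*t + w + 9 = 2*t^2 + 28*t + w*(t + 10) + 80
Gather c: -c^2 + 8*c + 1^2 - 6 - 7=-c^2 + 8*c - 12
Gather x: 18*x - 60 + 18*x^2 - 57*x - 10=18*x^2 - 39*x - 70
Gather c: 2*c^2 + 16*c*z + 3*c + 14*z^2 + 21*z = 2*c^2 + c*(16*z + 3) + 14*z^2 + 21*z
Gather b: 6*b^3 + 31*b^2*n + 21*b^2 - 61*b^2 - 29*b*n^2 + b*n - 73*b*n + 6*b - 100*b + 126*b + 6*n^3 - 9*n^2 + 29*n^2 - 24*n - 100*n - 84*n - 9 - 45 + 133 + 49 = 6*b^3 + b^2*(31*n - 40) + b*(-29*n^2 - 72*n + 32) + 6*n^3 + 20*n^2 - 208*n + 128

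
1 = 1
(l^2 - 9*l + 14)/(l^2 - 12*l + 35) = (l - 2)/(l - 5)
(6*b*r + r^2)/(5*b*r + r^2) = (6*b + r)/(5*b + r)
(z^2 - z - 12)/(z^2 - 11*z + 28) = (z + 3)/(z - 7)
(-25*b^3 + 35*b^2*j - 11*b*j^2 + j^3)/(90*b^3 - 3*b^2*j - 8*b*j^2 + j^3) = (-5*b^2 + 6*b*j - j^2)/(18*b^2 + 3*b*j - j^2)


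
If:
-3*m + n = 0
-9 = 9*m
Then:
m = -1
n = -3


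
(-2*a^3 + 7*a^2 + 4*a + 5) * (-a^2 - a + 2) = 2*a^5 - 5*a^4 - 15*a^3 + 5*a^2 + 3*a + 10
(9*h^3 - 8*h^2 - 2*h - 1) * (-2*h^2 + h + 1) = -18*h^5 + 25*h^4 + 5*h^3 - 8*h^2 - 3*h - 1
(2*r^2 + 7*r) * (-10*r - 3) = -20*r^3 - 76*r^2 - 21*r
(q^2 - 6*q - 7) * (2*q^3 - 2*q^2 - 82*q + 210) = 2*q^5 - 14*q^4 - 84*q^3 + 716*q^2 - 686*q - 1470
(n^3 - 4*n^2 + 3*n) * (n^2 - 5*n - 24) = n^5 - 9*n^4 - n^3 + 81*n^2 - 72*n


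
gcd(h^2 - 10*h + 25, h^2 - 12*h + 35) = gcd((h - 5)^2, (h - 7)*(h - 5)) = h - 5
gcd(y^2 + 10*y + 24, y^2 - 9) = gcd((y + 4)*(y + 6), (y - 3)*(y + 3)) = 1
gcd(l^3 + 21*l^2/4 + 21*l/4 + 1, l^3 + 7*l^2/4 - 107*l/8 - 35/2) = l + 4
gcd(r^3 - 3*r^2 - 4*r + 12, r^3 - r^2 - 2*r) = r - 2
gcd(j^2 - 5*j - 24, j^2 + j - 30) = 1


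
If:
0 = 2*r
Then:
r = 0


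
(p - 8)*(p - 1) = p^2 - 9*p + 8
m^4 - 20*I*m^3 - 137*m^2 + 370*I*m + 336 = (m - 8*I)*(m - 7*I)*(m - 3*I)*(m - 2*I)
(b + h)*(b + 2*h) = b^2 + 3*b*h + 2*h^2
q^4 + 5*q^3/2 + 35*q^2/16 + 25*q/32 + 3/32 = (q + 1/4)*(q + 1/2)*(q + 3/4)*(q + 1)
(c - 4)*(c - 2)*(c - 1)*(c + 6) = c^4 - c^3 - 28*c^2 + 76*c - 48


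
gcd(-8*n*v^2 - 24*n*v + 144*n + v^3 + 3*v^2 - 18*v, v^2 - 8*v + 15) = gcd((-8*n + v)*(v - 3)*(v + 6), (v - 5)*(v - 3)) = v - 3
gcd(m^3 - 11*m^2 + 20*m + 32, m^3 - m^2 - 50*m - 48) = m^2 - 7*m - 8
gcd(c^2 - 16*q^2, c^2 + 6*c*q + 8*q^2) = c + 4*q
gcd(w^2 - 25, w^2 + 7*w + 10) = w + 5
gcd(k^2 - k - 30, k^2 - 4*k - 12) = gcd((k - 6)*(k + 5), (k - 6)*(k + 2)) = k - 6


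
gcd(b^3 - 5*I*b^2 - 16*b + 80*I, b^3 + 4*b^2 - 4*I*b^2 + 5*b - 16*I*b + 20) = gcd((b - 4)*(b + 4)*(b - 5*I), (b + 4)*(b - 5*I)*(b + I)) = b^2 + b*(4 - 5*I) - 20*I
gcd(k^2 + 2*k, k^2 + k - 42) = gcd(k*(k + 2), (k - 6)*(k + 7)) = 1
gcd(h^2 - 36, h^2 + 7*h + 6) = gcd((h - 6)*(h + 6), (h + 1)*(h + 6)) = h + 6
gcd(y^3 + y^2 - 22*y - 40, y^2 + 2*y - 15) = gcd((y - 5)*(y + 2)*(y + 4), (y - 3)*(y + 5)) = 1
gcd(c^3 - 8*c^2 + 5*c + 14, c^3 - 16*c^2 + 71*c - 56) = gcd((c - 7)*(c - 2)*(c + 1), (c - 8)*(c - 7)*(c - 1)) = c - 7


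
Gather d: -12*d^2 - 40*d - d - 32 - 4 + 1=-12*d^2 - 41*d - 35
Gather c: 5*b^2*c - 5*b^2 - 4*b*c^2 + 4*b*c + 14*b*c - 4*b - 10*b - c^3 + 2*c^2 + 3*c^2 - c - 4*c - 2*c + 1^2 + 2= -5*b^2 - 14*b - c^3 + c^2*(5 - 4*b) + c*(5*b^2 + 18*b - 7) + 3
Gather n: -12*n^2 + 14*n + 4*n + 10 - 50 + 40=-12*n^2 + 18*n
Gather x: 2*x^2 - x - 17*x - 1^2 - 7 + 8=2*x^2 - 18*x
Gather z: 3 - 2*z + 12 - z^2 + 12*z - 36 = -z^2 + 10*z - 21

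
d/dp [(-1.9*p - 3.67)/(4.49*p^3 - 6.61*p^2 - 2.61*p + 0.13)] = (17.062*p^3 + 36.8759*p^2 - 48.5174*p - 9.8257)/(20.1601*p^6 - 59.3578*p^5 + 20.2543*p^4 + 35.6716*p^3 + 5.0935*p^2 - 0.6786*p + 0.0169)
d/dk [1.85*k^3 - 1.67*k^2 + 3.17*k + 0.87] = 5.55*k^2 - 3.34*k + 3.17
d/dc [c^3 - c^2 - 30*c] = 3*c^2 - 2*c - 30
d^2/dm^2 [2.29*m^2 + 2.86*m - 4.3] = 4.58000000000000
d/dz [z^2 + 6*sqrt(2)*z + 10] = 2*z + 6*sqrt(2)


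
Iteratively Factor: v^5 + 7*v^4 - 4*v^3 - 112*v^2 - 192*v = (v + 4)*(v^4 + 3*v^3 - 16*v^2 - 48*v) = (v + 3)*(v + 4)*(v^3 - 16*v) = (v + 3)*(v + 4)^2*(v^2 - 4*v) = v*(v + 3)*(v + 4)^2*(v - 4)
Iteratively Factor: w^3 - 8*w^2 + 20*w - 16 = (w - 2)*(w^2 - 6*w + 8) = (w - 4)*(w - 2)*(w - 2)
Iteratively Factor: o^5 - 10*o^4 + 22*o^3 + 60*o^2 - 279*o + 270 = (o + 3)*(o^4 - 13*o^3 + 61*o^2 - 123*o + 90) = (o - 3)*(o + 3)*(o^3 - 10*o^2 + 31*o - 30) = (o - 5)*(o - 3)*(o + 3)*(o^2 - 5*o + 6) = (o - 5)*(o - 3)^2*(o + 3)*(o - 2)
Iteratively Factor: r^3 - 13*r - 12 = (r + 3)*(r^2 - 3*r - 4) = (r + 1)*(r + 3)*(r - 4)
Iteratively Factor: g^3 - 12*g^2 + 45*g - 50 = (g - 2)*(g^2 - 10*g + 25) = (g - 5)*(g - 2)*(g - 5)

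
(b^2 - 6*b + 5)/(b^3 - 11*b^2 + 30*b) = (b - 1)/(b*(b - 6))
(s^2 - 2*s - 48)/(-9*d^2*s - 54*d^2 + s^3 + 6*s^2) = (s - 8)/(-9*d^2 + s^2)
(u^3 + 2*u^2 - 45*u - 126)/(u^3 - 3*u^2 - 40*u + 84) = (u + 3)/(u - 2)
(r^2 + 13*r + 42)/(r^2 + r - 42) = (r + 6)/(r - 6)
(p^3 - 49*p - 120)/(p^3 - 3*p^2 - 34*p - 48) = (p + 5)/(p + 2)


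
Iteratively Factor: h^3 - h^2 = (h)*(h^2 - h) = h*(h - 1)*(h)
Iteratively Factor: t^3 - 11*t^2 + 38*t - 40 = (t - 5)*(t^2 - 6*t + 8) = (t - 5)*(t - 2)*(t - 4)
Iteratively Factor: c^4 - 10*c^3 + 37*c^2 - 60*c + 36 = (c - 2)*(c^3 - 8*c^2 + 21*c - 18) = (c - 3)*(c - 2)*(c^2 - 5*c + 6) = (c - 3)^2*(c - 2)*(c - 2)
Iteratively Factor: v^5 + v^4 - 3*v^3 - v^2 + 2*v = (v)*(v^4 + v^3 - 3*v^2 - v + 2) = v*(v + 2)*(v^3 - v^2 - v + 1) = v*(v - 1)*(v + 2)*(v^2 - 1) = v*(v - 1)*(v + 1)*(v + 2)*(v - 1)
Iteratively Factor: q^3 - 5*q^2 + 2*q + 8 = (q + 1)*(q^2 - 6*q + 8) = (q - 2)*(q + 1)*(q - 4)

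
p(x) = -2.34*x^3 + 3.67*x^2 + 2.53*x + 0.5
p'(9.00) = -500.03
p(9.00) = -1385.32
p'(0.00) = 2.53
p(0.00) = 0.50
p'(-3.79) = -126.12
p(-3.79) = 171.02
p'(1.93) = -9.45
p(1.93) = 2.23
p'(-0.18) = 0.98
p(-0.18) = 0.18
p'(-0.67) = -5.54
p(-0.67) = 1.16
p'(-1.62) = -27.78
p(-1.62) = 15.98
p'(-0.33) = -0.66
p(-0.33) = 0.15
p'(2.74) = -30.06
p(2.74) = -13.15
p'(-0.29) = -0.19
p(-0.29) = 0.13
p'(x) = -7.02*x^2 + 7.34*x + 2.53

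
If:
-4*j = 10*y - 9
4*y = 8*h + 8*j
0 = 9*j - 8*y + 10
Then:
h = 177/244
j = -14/61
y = 121/122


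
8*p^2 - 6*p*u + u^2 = (-4*p + u)*(-2*p + u)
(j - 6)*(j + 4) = j^2 - 2*j - 24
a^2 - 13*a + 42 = (a - 7)*(a - 6)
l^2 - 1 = (l - 1)*(l + 1)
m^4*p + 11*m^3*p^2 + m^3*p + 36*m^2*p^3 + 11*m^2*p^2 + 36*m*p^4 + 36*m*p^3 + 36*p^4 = (m + 2*p)*(m + 3*p)*(m + 6*p)*(m*p + p)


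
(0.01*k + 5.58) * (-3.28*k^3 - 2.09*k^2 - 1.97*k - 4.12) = -0.0328*k^4 - 18.3233*k^3 - 11.6819*k^2 - 11.0338*k - 22.9896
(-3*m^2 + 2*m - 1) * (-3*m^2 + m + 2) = 9*m^4 - 9*m^3 - m^2 + 3*m - 2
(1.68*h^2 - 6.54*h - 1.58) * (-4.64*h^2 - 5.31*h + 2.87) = -7.7952*h^4 + 21.4248*h^3 + 46.8802*h^2 - 10.38*h - 4.5346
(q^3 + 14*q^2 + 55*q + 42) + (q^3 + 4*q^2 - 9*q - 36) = 2*q^3 + 18*q^2 + 46*q + 6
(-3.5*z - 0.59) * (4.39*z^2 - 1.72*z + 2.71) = -15.365*z^3 + 3.4299*z^2 - 8.4702*z - 1.5989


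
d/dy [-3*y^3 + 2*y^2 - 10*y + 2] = -9*y^2 + 4*y - 10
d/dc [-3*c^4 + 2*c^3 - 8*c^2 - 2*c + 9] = -12*c^3 + 6*c^2 - 16*c - 2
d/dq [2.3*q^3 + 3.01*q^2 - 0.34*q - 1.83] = 6.9*q^2 + 6.02*q - 0.34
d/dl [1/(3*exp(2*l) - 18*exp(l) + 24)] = 2*(3 - exp(l))*exp(l)/(3*(exp(2*l) - 6*exp(l) + 8)^2)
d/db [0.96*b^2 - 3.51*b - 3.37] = 1.92*b - 3.51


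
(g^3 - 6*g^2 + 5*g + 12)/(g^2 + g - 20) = (g^2 - 2*g - 3)/(g + 5)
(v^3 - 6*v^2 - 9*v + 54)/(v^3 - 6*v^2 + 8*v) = (v^3 - 6*v^2 - 9*v + 54)/(v*(v^2 - 6*v + 8))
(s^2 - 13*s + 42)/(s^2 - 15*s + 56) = (s - 6)/(s - 8)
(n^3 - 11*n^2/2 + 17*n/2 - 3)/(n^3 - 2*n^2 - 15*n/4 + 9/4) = 2*(n - 2)/(2*n + 3)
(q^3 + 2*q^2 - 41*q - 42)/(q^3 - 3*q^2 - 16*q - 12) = (q + 7)/(q + 2)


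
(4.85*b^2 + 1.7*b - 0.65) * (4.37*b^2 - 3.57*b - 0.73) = 21.1945*b^4 - 9.8855*b^3 - 12.45*b^2 + 1.0795*b + 0.4745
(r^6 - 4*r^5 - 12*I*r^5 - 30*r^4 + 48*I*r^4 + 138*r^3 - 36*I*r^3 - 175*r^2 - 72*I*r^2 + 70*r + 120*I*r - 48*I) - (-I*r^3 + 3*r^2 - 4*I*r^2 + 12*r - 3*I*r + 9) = r^6 - 4*r^5 - 12*I*r^5 - 30*r^4 + 48*I*r^4 + 138*r^3 - 35*I*r^3 - 178*r^2 - 68*I*r^2 + 58*r + 123*I*r - 9 - 48*I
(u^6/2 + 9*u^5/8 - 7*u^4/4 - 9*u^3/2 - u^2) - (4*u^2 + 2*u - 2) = u^6/2 + 9*u^5/8 - 7*u^4/4 - 9*u^3/2 - 5*u^2 - 2*u + 2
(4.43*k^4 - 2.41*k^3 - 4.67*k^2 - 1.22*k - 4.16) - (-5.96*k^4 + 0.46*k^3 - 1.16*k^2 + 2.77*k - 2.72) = 10.39*k^4 - 2.87*k^3 - 3.51*k^2 - 3.99*k - 1.44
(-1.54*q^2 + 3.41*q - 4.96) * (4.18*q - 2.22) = -6.4372*q^3 + 17.6726*q^2 - 28.303*q + 11.0112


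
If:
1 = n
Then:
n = 1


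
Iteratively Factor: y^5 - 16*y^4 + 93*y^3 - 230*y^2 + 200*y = (y - 2)*(y^4 - 14*y^3 + 65*y^2 - 100*y) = y*(y - 2)*(y^3 - 14*y^2 + 65*y - 100) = y*(y - 4)*(y - 2)*(y^2 - 10*y + 25) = y*(y - 5)*(y - 4)*(y - 2)*(y - 5)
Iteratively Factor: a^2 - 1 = (a + 1)*(a - 1)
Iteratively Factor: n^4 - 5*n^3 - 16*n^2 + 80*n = (n - 4)*(n^3 - n^2 - 20*n) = n*(n - 4)*(n^2 - n - 20) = n*(n - 5)*(n - 4)*(n + 4)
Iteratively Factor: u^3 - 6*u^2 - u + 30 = (u - 3)*(u^2 - 3*u - 10) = (u - 5)*(u - 3)*(u + 2)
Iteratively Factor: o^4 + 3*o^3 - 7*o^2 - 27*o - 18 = (o - 3)*(o^3 + 6*o^2 + 11*o + 6) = (o - 3)*(o + 2)*(o^2 + 4*o + 3) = (o - 3)*(o + 1)*(o + 2)*(o + 3)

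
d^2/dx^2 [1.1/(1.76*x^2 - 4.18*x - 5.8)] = (6.81472*x^2 - 16.18496*x - 1.1*(3.52*x - 4.18)*(7.04*x - 8.36) - 22.4576)/(-1.76*x^2 + 4.18*x + 5.8)^3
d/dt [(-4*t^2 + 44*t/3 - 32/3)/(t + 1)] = 4*(-3*t^2 - 6*t + 19)/(3*(t^2 + 2*t + 1))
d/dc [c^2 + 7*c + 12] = 2*c + 7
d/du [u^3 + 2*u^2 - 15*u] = 3*u^2 + 4*u - 15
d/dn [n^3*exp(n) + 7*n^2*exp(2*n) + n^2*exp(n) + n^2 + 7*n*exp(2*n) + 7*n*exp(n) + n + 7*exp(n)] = n^3*exp(n) + 14*n^2*exp(2*n) + 4*n^2*exp(n) + 28*n*exp(2*n) + 9*n*exp(n) + 2*n + 7*exp(2*n) + 14*exp(n) + 1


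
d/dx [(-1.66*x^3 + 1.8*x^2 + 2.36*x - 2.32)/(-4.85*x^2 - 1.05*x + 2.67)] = (8.051*x^4 + 3.486*x^3 - 3.7406*x^2 - 12.892*x + 3.8652)/(23.5225*x^4 + 10.185*x^3 - 24.7965*x^2 - 5.607*x + 7.1289)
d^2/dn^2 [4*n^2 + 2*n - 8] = 8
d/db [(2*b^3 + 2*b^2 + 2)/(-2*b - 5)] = 2*(-4*b^3 - 17*b^2 - 10*b + 2)/(4*b^2 + 20*b + 25)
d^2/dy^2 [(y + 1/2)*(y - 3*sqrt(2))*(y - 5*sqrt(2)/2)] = 6*y - 11*sqrt(2) + 1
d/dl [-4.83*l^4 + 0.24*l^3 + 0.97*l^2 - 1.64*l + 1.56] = -19.32*l^3 + 0.72*l^2 + 1.94*l - 1.64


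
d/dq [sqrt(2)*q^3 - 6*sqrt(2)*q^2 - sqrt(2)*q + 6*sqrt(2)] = sqrt(2)*(3*q^2 - 12*q - 1)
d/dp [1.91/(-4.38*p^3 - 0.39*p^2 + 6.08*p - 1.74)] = (25.0974*p^2 + 1.4898*p - 11.6128)/(4.38*p^3 + 0.39*p^2 - 6.08*p + 1.74)^2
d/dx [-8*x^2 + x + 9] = 1 - 16*x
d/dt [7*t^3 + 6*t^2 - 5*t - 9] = 21*t^2 + 12*t - 5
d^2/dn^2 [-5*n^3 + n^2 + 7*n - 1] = 2 - 30*n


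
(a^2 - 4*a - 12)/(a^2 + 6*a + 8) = (a - 6)/(a + 4)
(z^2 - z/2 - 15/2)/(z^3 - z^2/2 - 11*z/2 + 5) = (z - 3)/(z^2 - 3*z + 2)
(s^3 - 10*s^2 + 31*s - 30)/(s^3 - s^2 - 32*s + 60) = (s - 3)/(s + 6)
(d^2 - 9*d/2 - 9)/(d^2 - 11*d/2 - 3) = (2*d + 3)/(2*d + 1)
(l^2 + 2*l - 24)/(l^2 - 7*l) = (l^2 + 2*l - 24)/(l*(l - 7))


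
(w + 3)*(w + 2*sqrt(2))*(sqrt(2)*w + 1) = sqrt(2)*w^3 + 3*sqrt(2)*w^2 + 5*w^2 + 2*sqrt(2)*w + 15*w + 6*sqrt(2)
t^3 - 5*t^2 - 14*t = t*(t - 7)*(t + 2)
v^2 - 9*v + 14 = (v - 7)*(v - 2)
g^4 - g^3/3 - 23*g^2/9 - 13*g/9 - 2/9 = (g - 2)*(g + 1/3)^2*(g + 1)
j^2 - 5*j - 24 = (j - 8)*(j + 3)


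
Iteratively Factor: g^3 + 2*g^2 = (g + 2)*(g^2) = g*(g + 2)*(g)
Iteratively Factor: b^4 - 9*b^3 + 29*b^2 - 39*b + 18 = (b - 2)*(b^3 - 7*b^2 + 15*b - 9) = (b - 2)*(b - 1)*(b^2 - 6*b + 9) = (b - 3)*(b - 2)*(b - 1)*(b - 3)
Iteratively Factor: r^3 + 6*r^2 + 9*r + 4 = (r + 4)*(r^2 + 2*r + 1) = (r + 1)*(r + 4)*(r + 1)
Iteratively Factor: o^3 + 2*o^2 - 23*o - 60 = (o - 5)*(o^2 + 7*o + 12) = (o - 5)*(o + 3)*(o + 4)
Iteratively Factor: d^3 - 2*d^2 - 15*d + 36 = (d + 4)*(d^2 - 6*d + 9) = (d - 3)*(d + 4)*(d - 3)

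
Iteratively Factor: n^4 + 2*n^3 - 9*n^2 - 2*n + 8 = (n - 1)*(n^3 + 3*n^2 - 6*n - 8) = (n - 1)*(n + 4)*(n^2 - n - 2) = (n - 2)*(n - 1)*(n + 4)*(n + 1)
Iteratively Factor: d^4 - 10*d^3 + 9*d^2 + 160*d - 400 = (d + 4)*(d^3 - 14*d^2 + 65*d - 100) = (d - 5)*(d + 4)*(d^2 - 9*d + 20) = (d - 5)^2*(d + 4)*(d - 4)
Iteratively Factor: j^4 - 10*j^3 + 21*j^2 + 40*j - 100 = (j - 5)*(j^3 - 5*j^2 - 4*j + 20) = (j - 5)*(j - 2)*(j^2 - 3*j - 10) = (j - 5)^2*(j - 2)*(j + 2)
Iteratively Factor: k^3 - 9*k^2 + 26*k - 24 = (k - 4)*(k^2 - 5*k + 6) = (k - 4)*(k - 2)*(k - 3)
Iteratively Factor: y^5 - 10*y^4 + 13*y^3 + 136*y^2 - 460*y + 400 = (y - 2)*(y^4 - 8*y^3 - 3*y^2 + 130*y - 200) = (y - 2)^2*(y^3 - 6*y^2 - 15*y + 100) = (y - 5)*(y - 2)^2*(y^2 - y - 20) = (y - 5)*(y - 2)^2*(y + 4)*(y - 5)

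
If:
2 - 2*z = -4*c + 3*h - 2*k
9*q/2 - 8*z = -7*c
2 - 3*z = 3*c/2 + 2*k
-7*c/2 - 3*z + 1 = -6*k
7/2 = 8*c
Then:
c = 7/16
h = 349/288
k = 15/64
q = -35/216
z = 7/24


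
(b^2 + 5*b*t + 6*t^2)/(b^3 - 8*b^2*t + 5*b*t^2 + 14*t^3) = (b^2 + 5*b*t + 6*t^2)/(b^3 - 8*b^2*t + 5*b*t^2 + 14*t^3)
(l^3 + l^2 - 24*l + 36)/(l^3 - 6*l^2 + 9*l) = (l^2 + 4*l - 12)/(l*(l - 3))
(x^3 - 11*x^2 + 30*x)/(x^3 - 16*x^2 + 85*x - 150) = x/(x - 5)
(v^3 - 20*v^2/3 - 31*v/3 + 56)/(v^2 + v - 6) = (3*v^2 - 29*v + 56)/(3*(v - 2))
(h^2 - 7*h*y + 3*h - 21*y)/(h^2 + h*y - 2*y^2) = (h^2 - 7*h*y + 3*h - 21*y)/(h^2 + h*y - 2*y^2)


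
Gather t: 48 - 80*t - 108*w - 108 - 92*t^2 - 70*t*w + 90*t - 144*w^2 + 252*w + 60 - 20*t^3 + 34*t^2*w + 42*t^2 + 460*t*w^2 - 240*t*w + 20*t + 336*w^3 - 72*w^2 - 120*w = -20*t^3 + t^2*(34*w - 50) + t*(460*w^2 - 310*w + 30) + 336*w^3 - 216*w^2 + 24*w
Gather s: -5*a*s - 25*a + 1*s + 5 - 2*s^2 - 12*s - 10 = -25*a - 2*s^2 + s*(-5*a - 11) - 5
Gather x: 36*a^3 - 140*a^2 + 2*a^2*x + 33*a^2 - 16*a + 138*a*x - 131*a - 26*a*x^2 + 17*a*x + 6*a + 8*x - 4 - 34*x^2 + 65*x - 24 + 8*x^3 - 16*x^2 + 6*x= 36*a^3 - 107*a^2 - 141*a + 8*x^3 + x^2*(-26*a - 50) + x*(2*a^2 + 155*a + 79) - 28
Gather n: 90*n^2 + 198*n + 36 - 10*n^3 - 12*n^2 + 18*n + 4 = -10*n^3 + 78*n^2 + 216*n + 40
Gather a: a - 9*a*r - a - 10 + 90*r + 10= -9*a*r + 90*r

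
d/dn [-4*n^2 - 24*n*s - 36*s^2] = -8*n - 24*s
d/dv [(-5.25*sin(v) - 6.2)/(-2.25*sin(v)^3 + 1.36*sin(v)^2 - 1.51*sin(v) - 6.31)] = (-23.625*sin(v)^3 - 34.71*sin(v)^2 + 16.864*sin(v) + 23.7655)*cos(v)/(5.0625*sin(v)^6 - 6.12*sin(v)^5 + 8.6446*sin(v)^4 + 24.2878*sin(v)^3 - 14.8831*sin(v)^2 + 19.0562*sin(v) + 39.8161)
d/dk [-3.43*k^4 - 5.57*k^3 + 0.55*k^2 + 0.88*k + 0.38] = -13.72*k^3 - 16.71*k^2 + 1.1*k + 0.88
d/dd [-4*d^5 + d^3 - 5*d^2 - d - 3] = -20*d^4 + 3*d^2 - 10*d - 1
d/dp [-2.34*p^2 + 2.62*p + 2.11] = 2.62 - 4.68*p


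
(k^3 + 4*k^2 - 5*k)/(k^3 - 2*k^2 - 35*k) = (k - 1)/(k - 7)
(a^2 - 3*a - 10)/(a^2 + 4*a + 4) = (a - 5)/(a + 2)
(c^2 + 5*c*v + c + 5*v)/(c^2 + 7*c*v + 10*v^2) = (c + 1)/(c + 2*v)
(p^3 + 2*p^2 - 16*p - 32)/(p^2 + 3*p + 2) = (p^2 - 16)/(p + 1)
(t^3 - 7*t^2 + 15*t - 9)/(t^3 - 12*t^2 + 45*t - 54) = (t - 1)/(t - 6)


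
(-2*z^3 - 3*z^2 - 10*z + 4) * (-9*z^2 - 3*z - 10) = 18*z^5 + 33*z^4 + 119*z^3 + 24*z^2 + 88*z - 40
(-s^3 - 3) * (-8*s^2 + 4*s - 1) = 8*s^5 - 4*s^4 + s^3 + 24*s^2 - 12*s + 3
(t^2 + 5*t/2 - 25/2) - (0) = t^2 + 5*t/2 - 25/2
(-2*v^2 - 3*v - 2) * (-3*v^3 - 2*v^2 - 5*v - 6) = 6*v^5 + 13*v^4 + 22*v^3 + 31*v^2 + 28*v + 12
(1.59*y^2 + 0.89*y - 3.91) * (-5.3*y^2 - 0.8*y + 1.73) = -8.427*y^4 - 5.989*y^3 + 22.7617*y^2 + 4.6677*y - 6.7643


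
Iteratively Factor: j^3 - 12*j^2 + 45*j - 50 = (j - 5)*(j^2 - 7*j + 10) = (j - 5)*(j - 2)*(j - 5)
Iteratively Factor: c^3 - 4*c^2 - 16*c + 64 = (c + 4)*(c^2 - 8*c + 16) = (c - 4)*(c + 4)*(c - 4)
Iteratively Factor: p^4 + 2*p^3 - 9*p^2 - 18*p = (p - 3)*(p^3 + 5*p^2 + 6*p) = (p - 3)*(p + 3)*(p^2 + 2*p) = p*(p - 3)*(p + 3)*(p + 2)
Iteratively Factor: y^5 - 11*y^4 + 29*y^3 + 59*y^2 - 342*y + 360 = (y - 3)*(y^4 - 8*y^3 + 5*y^2 + 74*y - 120) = (y - 3)*(y - 2)*(y^3 - 6*y^2 - 7*y + 60) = (y - 5)*(y - 3)*(y - 2)*(y^2 - y - 12) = (y - 5)*(y - 3)*(y - 2)*(y + 3)*(y - 4)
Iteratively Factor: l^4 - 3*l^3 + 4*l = (l)*(l^3 - 3*l^2 + 4) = l*(l - 2)*(l^2 - l - 2) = l*(l - 2)*(l + 1)*(l - 2)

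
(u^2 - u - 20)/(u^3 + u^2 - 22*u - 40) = 1/(u + 2)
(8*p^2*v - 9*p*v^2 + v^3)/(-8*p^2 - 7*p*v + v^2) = v*(-p + v)/(p + v)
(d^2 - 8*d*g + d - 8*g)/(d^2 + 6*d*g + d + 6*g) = (d - 8*g)/(d + 6*g)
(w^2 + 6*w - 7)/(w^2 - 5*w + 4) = (w + 7)/(w - 4)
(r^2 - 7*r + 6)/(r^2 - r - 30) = (r - 1)/(r + 5)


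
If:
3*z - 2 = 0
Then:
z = 2/3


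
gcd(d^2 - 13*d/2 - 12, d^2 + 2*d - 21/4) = 1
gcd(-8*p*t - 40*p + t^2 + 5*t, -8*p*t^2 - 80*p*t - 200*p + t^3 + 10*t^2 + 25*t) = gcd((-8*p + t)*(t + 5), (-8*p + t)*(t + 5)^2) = 8*p*t + 40*p - t^2 - 5*t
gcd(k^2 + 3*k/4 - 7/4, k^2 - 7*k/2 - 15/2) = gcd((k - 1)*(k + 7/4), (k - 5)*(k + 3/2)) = 1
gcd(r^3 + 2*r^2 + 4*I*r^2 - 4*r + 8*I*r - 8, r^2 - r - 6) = r + 2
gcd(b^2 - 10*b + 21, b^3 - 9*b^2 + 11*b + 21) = b^2 - 10*b + 21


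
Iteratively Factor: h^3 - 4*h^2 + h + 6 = (h - 3)*(h^2 - h - 2) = (h - 3)*(h + 1)*(h - 2)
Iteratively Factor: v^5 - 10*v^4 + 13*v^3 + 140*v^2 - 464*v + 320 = (v - 5)*(v^4 - 5*v^3 - 12*v^2 + 80*v - 64) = (v - 5)*(v - 4)*(v^3 - v^2 - 16*v + 16) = (v - 5)*(v - 4)*(v + 4)*(v^2 - 5*v + 4) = (v - 5)*(v - 4)*(v - 1)*(v + 4)*(v - 4)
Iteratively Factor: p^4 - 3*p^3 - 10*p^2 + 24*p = (p)*(p^3 - 3*p^2 - 10*p + 24) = p*(p + 3)*(p^2 - 6*p + 8) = p*(p - 4)*(p + 3)*(p - 2)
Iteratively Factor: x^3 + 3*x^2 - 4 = (x + 2)*(x^2 + x - 2) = (x - 1)*(x + 2)*(x + 2)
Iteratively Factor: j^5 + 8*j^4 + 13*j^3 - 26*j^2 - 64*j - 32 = (j + 4)*(j^4 + 4*j^3 - 3*j^2 - 14*j - 8) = (j + 1)*(j + 4)*(j^3 + 3*j^2 - 6*j - 8) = (j + 1)^2*(j + 4)*(j^2 + 2*j - 8) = (j - 2)*(j + 1)^2*(j + 4)*(j + 4)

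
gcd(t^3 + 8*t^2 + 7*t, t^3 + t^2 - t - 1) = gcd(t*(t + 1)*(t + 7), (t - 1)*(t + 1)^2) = t + 1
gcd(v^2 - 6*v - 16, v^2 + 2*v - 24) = 1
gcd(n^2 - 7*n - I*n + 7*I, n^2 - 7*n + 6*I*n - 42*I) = n - 7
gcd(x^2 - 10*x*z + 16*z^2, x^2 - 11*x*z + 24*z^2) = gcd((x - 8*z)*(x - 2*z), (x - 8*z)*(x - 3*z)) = x - 8*z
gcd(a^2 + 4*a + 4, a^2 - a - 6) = a + 2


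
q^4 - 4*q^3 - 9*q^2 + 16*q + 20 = (q - 5)*(q - 2)*(q + 1)*(q + 2)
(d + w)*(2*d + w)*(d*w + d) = 2*d^3*w + 2*d^3 + 3*d^2*w^2 + 3*d^2*w + d*w^3 + d*w^2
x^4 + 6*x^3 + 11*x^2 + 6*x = x*(x + 1)*(x + 2)*(x + 3)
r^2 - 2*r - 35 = (r - 7)*(r + 5)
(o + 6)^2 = o^2 + 12*o + 36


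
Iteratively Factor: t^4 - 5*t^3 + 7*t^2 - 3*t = (t)*(t^3 - 5*t^2 + 7*t - 3) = t*(t - 3)*(t^2 - 2*t + 1) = t*(t - 3)*(t - 1)*(t - 1)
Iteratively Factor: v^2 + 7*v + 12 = (v + 3)*(v + 4)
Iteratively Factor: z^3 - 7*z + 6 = (z - 2)*(z^2 + 2*z - 3) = (z - 2)*(z - 1)*(z + 3)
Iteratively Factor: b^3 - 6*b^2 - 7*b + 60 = (b + 3)*(b^2 - 9*b + 20) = (b - 5)*(b + 3)*(b - 4)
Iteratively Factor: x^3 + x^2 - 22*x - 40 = (x + 4)*(x^2 - 3*x - 10) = (x - 5)*(x + 4)*(x + 2)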